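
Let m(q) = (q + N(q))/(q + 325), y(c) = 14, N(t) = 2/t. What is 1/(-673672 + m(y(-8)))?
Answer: -791/532874519 ≈ -1.4844e-6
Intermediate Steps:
m(q) = (q + 2/q)/(325 + q) (m(q) = (q + 2/q)/(q + 325) = (q + 2/q)/(325 + q))
1/(-673672 + m(y(-8))) = 1/(-673672 + (2 + 14²)/(14*(325 + 14))) = 1/(-673672 + (1/14)*(2 + 196)/339) = 1/(-673672 + (1/14)*(1/339)*198) = 1/(-673672 + 33/791) = 1/(-532874519/791) = -791/532874519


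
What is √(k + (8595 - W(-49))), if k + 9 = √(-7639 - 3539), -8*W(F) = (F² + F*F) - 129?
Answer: √(146722 + 144*I*√138)/4 ≈ 95.762 + 0.55202*I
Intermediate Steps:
W(F) = 129/8 - F²/4 (W(F) = -((F² + F*F) - 129)/8 = -((F² + F²) - 129)/8 = -(2*F² - 129)/8 = -(-129 + 2*F²)/8 = 129/8 - F²/4)
k = -9 + 9*I*√138 (k = -9 + √(-7639 - 3539) = -9 + √(-11178) = -9 + 9*I*√138 ≈ -9.0 + 105.73*I)
√(k + (8595 - W(-49))) = √((-9 + 9*I*√138) + (8595 - (129/8 - ¼*(-49)²))) = √((-9 + 9*I*√138) + (8595 - (129/8 - ¼*2401))) = √((-9 + 9*I*√138) + (8595 - (129/8 - 2401/4))) = √((-9 + 9*I*√138) + (8595 - 1*(-4673/8))) = √((-9 + 9*I*√138) + (8595 + 4673/8)) = √((-9 + 9*I*√138) + 73433/8) = √(73361/8 + 9*I*√138)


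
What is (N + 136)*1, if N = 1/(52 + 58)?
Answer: 14961/110 ≈ 136.01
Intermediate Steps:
N = 1/110 ≈ 0.0090909
(N + 136)*1 = (1/110 + 136)*1 = (14961/110)*1 = 14961/110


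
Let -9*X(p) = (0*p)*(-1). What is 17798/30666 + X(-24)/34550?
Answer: 8899/15333 ≈ 0.58038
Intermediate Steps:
X(p) = 0 (X(p) = -0*p*(-1)/9 = -0*(-1) = -⅑*0 = 0)
17798/30666 + X(-24)/34550 = 17798/30666 + 0/34550 = 17798*(1/30666) + 0*(1/34550) = 8899/15333 + 0 = 8899/15333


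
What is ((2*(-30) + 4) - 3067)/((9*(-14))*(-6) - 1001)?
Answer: 3123/245 ≈ 12.747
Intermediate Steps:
((2*(-30) + 4) - 3067)/((9*(-14))*(-6) - 1001) = ((-60 + 4) - 3067)/(-126*(-6) - 1001) = (-56 - 3067)/(756 - 1001) = -3123/(-245) = -3123*(-1/245) = 3123/245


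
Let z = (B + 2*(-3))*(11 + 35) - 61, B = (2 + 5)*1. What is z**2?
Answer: 225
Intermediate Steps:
B = 7 (B = 7*1 = 7)
z = -15 (z = (7 + 2*(-3))*(11 + 35) - 61 = (7 - 6)*46 - 61 = 1*46 - 61 = 46 - 61 = -15)
z**2 = (-15)**2 = 225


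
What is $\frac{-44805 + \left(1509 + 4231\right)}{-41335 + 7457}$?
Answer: $\frac{3005}{2606} \approx 1.1531$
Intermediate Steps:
$\frac{-44805 + \left(1509 + 4231\right)}{-41335 + 7457} = \frac{-44805 + 5740}{-33878} = \left(-39065\right) \left(- \frac{1}{33878}\right) = \frac{3005}{2606}$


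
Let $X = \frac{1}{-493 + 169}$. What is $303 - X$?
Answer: $\frac{98173}{324} \approx 303.0$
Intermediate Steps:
$X = - \frac{1}{324}$ ($X = \frac{1}{-324} = - \frac{1}{324} \approx -0.0030864$)
$303 - X = 303 - - \frac{1}{324} = 303 + \frac{1}{324} = \frac{98173}{324}$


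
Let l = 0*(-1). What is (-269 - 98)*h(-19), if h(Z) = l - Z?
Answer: -6973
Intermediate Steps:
l = 0
h(Z) = -Z (h(Z) = 0 - Z = -Z)
(-269 - 98)*h(-19) = (-269 - 98)*(-1*(-19)) = -367*19 = -6973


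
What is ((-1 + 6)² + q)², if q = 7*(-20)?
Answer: 13225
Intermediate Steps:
q = -140
((-1 + 6)² + q)² = ((-1 + 6)² - 140)² = (5² - 140)² = (25 - 140)² = (-115)² = 13225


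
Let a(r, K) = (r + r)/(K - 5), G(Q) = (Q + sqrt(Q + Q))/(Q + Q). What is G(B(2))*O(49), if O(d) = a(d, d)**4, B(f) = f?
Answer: 5764801/234256 ≈ 24.609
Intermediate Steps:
G(Q) = (Q + sqrt(2)*sqrt(Q))/(2*Q) (G(Q) = (Q + sqrt(2*Q))/((2*Q)) = (Q + sqrt(2)*sqrt(Q))*(1/(2*Q)) = (Q + sqrt(2)*sqrt(Q))/(2*Q))
a(r, K) = 2*r/(-5 + K) (a(r, K) = (2*r)/(-5 + K) = 2*r/(-5 + K))
O(d) = 16*d**4/(-5 + d)**4 (O(d) = (2*d/(-5 + d))**4 = 16*d**4/(-5 + d)**4)
G(B(2))*O(49) = (1/2 + sqrt(2)/(2*sqrt(2)))*(16*49**4/(-5 + 49)**4) = (1/2 + sqrt(2)*(sqrt(2)/2)/2)*(16*5764801/44**4) = (1/2 + 1/2)*(16*5764801*(1/3748096)) = 1*(5764801/234256) = 5764801/234256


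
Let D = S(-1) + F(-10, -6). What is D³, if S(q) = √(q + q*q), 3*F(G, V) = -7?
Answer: -343/27 ≈ -12.704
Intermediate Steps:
F(G, V) = -7/3 (F(G, V) = (⅓)*(-7) = -7/3)
S(q) = √(q + q²)
D = -7/3 (D = √(-(1 - 1)) - 7/3 = √(-1*0) - 7/3 = √0 - 7/3 = 0 - 7/3 = -7/3 ≈ -2.3333)
D³ = (-7/3)³ = -343/27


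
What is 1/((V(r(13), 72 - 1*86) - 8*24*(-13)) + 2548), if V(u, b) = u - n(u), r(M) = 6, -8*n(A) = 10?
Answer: 4/20205 ≈ 0.00019797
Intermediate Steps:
n(A) = -5/4 (n(A) = -⅛*10 = -5/4)
V(u, b) = 5/4 + u (V(u, b) = u - 1*(-5/4) = u + 5/4 = 5/4 + u)
1/((V(r(13), 72 - 1*86) - 8*24*(-13)) + 2548) = 1/(((5/4 + 6) - 8*24*(-13)) + 2548) = 1/((29/4 - 192*(-13)) + 2548) = 1/((29/4 + 2496) + 2548) = 1/(10013/4 + 2548) = 1/(20205/4) = 4/20205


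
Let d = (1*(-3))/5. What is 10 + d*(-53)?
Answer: 209/5 ≈ 41.800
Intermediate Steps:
d = -3/5 (d = -3*1/5 = -3/5 ≈ -0.60000)
10 + d*(-53) = 10 - 3/5*(-53) = 10 + 159/5 = 209/5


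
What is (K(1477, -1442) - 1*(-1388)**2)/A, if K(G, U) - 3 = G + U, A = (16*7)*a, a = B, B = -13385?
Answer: 963253/749560 ≈ 1.2851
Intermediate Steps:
a = -13385
A = -1499120 (A = (16*7)*(-13385) = 112*(-13385) = -1499120)
K(G, U) = 3 + G + U (K(G, U) = 3 + (G + U) = 3 + G + U)
(K(1477, -1442) - 1*(-1388)**2)/A = ((3 + 1477 - 1442) - 1*(-1388)**2)/(-1499120) = (38 - 1*1926544)*(-1/1499120) = (38 - 1926544)*(-1/1499120) = -1926506*(-1/1499120) = 963253/749560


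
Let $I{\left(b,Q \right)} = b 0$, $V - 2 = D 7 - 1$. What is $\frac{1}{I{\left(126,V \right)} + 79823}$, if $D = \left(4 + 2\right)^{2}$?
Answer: $\frac{1}{79823} \approx 1.2528 \cdot 10^{-5}$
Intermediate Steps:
$D = 36$ ($D = 6^{2} = 36$)
$V = 253$ ($V = 2 + \left(36 \cdot 7 - 1\right) = 2 + \left(252 - 1\right) = 2 + 251 = 253$)
$I{\left(b,Q \right)} = 0$
$\frac{1}{I{\left(126,V \right)} + 79823} = \frac{1}{0 + 79823} = \frac{1}{79823}$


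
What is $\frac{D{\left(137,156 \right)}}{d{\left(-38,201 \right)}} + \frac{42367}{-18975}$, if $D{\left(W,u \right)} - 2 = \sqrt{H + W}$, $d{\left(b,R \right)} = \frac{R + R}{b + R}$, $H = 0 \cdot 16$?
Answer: $- \frac{602538}{423775} + \frac{163 \sqrt{137}}{402} \approx 3.3241$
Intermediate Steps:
$H = 0$
$d{\left(b,R \right)} = \frac{2 R}{R + b}$
$D{\left(W,u \right)} = 2 + \sqrt{W}$ ($D{\left(W,u \right)} = 2 + \sqrt{0 + W} = 2 + \sqrt{W}$)
$\frac{D{\left(137,156 \right)}}{d{\left(-38,201 \right)}} + \frac{42367}{-18975} = \frac{2 + \sqrt{137}}{2 \cdot 201 \frac{1}{201 - 38}} + \frac{42367}{-18975} = \frac{2 + \sqrt{137}}{2 \cdot 201 \cdot \frac{1}{163}} + 42367 \left(- \frac{1}{18975}\right) = \frac{2 + \sqrt{137}}{2 \cdot 201 \cdot \frac{1}{163}} - \frac{42367}{18975} = \frac{2 + \sqrt{137}}{\frac{402}{163}} - \frac{42367}{18975} = \left(2 + \sqrt{137}\right) \frac{163}{402} - \frac{42367}{18975} = \left(\frac{163}{201} + \frac{163 \sqrt{137}}{402}\right) - \frac{42367}{18975} = - \frac{602538}{423775} + \frac{163 \sqrt{137}}{402}$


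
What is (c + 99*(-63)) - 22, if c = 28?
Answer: -6231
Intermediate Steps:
(c + 99*(-63)) - 22 = (28 + 99*(-63)) - 22 = (28 - 6237) - 22 = -6209 - 22 = -6231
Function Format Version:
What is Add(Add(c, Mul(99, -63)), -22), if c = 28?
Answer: -6231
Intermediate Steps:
Add(Add(c, Mul(99, -63)), -22) = Add(Add(28, Mul(99, -63)), -22) = Add(Add(28, -6237), -22) = Add(-6209, -22) = -6231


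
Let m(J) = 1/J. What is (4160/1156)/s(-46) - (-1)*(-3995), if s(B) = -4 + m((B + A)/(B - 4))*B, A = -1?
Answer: -359072715/89879 ≈ -3995.1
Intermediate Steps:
m(J) = 1/J
s(B) = -4 + B*(-4 + B)/(-1 + B) (s(B) = -4 + B/(((B - 1)/(B - 4))) = -4 + B/(((-1 + B)/(-4 + B))) = -4 + ((-4 + B)/(-1 + B))*B = -4 + B*(-4 + B)/(-1 + B))
(4160/1156)/s(-46) - (-1)*(-3995) = (4160/1156)/(((4 + (-46)² - 8*(-46))/(-1 - 46))) - (-1)*(-3995) = (4160*(1/1156))/(((4 + 2116 + 368)/(-47))) - 1*3995 = 1040/(289*((-1/47*2488))) - 3995 = 1040/(289*(-2488/47)) - 3995 = (1040/289)*(-47/2488) - 3995 = -6110/89879 - 3995 = -359072715/89879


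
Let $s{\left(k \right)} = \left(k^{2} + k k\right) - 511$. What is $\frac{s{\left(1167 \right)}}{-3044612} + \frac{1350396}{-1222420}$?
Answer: $- \frac{1860101978123}{930448650260} \approx -1.9991$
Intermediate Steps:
$s{\left(k \right)} = -511 + 2 k^{2}$ ($s{\left(k \right)} = \left(k^{2} + k^{2}\right) - 511 = 2 k^{2} - 511 = -511 + 2 k^{2}$)
$\frac{s{\left(1167 \right)}}{-3044612} + \frac{1350396}{-1222420} = \frac{-511 + 2 \cdot 1167^{2}}{-3044612} + \frac{1350396}{-1222420} = \left(-511 + 2 \cdot 1361889\right) \left(- \frac{1}{3044612}\right) + 1350396 \left(- \frac{1}{1222420}\right) = \left(-511 + 2723778\right) \left(- \frac{1}{3044612}\right) - \frac{337599}{305605} = 2723267 \left(- \frac{1}{3044612}\right) - \frac{337599}{305605} = - \frac{2723267}{3044612} - \frac{337599}{305605} = - \frac{1860101978123}{930448650260}$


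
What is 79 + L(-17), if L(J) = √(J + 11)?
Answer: 79 + I*√6 ≈ 79.0 + 2.4495*I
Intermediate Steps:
L(J) = √(11 + J)
79 + L(-17) = 79 + √(11 - 17) = 79 + √(-6) = 79 + I*√6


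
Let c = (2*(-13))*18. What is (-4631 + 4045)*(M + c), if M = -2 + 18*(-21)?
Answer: 496928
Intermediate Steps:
c = -468 (c = -26*18 = -468)
M = -380 (M = -2 - 378 = -380)
(-4631 + 4045)*(M + c) = (-4631 + 4045)*(-380 - 468) = -586*(-848) = 496928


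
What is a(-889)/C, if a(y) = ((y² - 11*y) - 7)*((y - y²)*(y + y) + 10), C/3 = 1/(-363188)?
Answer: -408785505864401992760/3 ≈ -1.3626e+20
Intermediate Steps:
C = -3/363188 (C = 3/(-363188) = 3*(-1/363188) = -3/363188 ≈ -8.2602e-6)
a(y) = (10 + 2*y*(y - y²))*(-7 + y² - 11*y) (a(y) = (-7 + y² - 11*y)*((y - y²)*(2*y) + 10) = (-7 + y² - 11*y)*(2*y*(y - y²) + 10) = (-7 + y² - 11*y)*(10 + 2*y*(y - y²)) = (10 + 2*y*(y - y²))*(-7 + y² - 11*y))
a(-889)/C = (-70 - 110*(-889) - 8*(-889)³ - 4*(-889)² - 2*(-889)⁵ + 24*(-889)⁴)/(-3/363188) = (-70 + 97790 - 8*(-702595369) - 4*790321 - 2*(-555275874623449) + 24*624607283041)*(-363188/3) = (-70 + 97790 + 5620762952 - 3161284 + 1110551749246898 + 14990574792984)*(-363188/3) = 1125547941739270*(-363188/3) = -408785505864401992760/3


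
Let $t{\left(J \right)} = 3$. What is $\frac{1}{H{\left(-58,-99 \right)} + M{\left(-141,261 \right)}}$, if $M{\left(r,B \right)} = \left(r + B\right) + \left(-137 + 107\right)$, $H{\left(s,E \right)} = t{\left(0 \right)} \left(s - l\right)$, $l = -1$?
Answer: $- \frac{1}{81} \approx -0.012346$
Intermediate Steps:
$H{\left(s,E \right)} = 3 + 3 s$ ($H{\left(s,E \right)} = 3 \left(s - -1\right) = 3 \left(s + 1\right) = 3 \left(1 + s\right) = 3 + 3 s$)
$M{\left(r,B \right)} = -30 + B + r$ ($M{\left(r,B \right)} = \left(B + r\right) - 30 = -30 + B + r$)
$\frac{1}{H{\left(-58,-99 \right)} + M{\left(-141,261 \right)}} = \frac{1}{\left(3 + 3 \left(-58\right)\right) - -90} = \frac{1}{\left(3 - 174\right) + 90} = \frac{1}{-171 + 90} = \frac{1}{-81} = - \frac{1}{81}$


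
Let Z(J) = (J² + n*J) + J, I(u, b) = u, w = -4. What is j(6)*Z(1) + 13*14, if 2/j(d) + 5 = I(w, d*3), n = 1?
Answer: 544/3 ≈ 181.33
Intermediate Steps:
j(d) = -2/9 (j(d) = 2/(-5 - 4) = 2/(-9) = 2*(-⅑) = -2/9)
Z(J) = J² + 2*J (Z(J) = (J² + 1*J) + J = (J² + J) + J = (J + J²) + J = J² + 2*J)
j(6)*Z(1) + 13*14 = -2*(2 + 1)/9 + 13*14 = -2*3/9 + 182 = -2/9*3 + 182 = -⅔ + 182 = 544/3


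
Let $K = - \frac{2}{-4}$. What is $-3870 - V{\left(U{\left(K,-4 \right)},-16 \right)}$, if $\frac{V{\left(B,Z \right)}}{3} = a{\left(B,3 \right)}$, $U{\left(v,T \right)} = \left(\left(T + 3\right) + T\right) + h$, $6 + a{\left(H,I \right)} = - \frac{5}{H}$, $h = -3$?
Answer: $- \frac{30831}{8} \approx -3853.9$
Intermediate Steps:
$a{\left(H,I \right)} = -6 - \frac{5}{H}$
$K = \frac{1}{2}$ ($K = \left(-2\right) \left(- \frac{1}{4}\right) = \frac{1}{2} \approx 0.5$)
$U{\left(v,T \right)} = 2 T$ ($U{\left(v,T \right)} = \left(\left(T + 3\right) + T\right) - 3 = \left(\left(3 + T\right) + T\right) - 3 = \left(3 + 2 T\right) - 3 = 2 T$)
$V{\left(B,Z \right)} = -18 - \frac{15}{B}$ ($V{\left(B,Z \right)} = 3 \left(-6 - \frac{5}{B}\right) = -18 - \frac{15}{B}$)
$-3870 - V{\left(U{\left(K,-4 \right)},-16 \right)} = -3870 - \left(-18 - \frac{15}{2 \left(-4\right)}\right) = -3870 - \left(-18 - \frac{15}{-8}\right) = -3870 - \left(-18 - - \frac{15}{8}\right) = -3870 - \left(-18 + \frac{15}{8}\right) = -3870 - - \frac{129}{8} = -3870 + \frac{129}{8} = - \frac{30831}{8}$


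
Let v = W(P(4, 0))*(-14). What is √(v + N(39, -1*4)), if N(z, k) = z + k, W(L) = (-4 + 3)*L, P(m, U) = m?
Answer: √91 ≈ 9.5394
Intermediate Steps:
W(L) = -L
N(z, k) = k + z
v = 56 (v = -1*4*(-14) = -4*(-14) = 56)
√(v + N(39, -1*4)) = √(56 + (-1*4 + 39)) = √(56 + (-4 + 39)) = √(56 + 35) = √91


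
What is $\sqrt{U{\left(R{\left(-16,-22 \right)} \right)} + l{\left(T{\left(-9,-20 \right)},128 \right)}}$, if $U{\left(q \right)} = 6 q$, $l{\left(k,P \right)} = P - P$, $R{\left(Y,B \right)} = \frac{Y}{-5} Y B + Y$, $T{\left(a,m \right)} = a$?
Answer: $\frac{4 \sqrt{10410}}{5} \approx 81.624$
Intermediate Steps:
$R{\left(Y,B \right)} = Y - \frac{B Y^{2}}{5}$ ($R{\left(Y,B \right)} = Y \left(- \frac{1}{5}\right) Y B + Y = - \frac{Y}{5} Y B + Y = - \frac{Y^{2}}{5} B + Y = - \frac{B Y^{2}}{5} + Y = Y - \frac{B Y^{2}}{5}$)
$l{\left(k,P \right)} = 0$
$\sqrt{U{\left(R{\left(-16,-22 \right)} \right)} + l{\left(T{\left(-9,-20 \right)},128 \right)}} = \sqrt{6 \cdot \frac{1}{5} \left(-16\right) \left(5 - \left(-22\right) \left(-16\right)\right) + 0} = \sqrt{6 \cdot \frac{1}{5} \left(-16\right) \left(5 - 352\right) + 0} = \sqrt{6 \cdot \frac{1}{5} \left(-16\right) \left(-347\right) + 0} = \sqrt{6 \cdot \frac{5552}{5} + 0} = \sqrt{\frac{33312}{5} + 0} = \sqrt{\frac{33312}{5}} = \frac{4 \sqrt{10410}}{5}$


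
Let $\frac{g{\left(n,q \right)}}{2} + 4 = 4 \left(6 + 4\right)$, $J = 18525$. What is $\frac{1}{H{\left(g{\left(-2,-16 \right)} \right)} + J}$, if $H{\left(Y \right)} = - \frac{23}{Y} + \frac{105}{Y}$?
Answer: $\frac{36}{666941} \approx 5.3978 \cdot 10^{-5}$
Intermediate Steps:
$g{\left(n,q \right)} = 72$ ($g{\left(n,q \right)} = -8 + 2 \cdot 4 \left(6 + 4\right) = -8 + 2 \cdot 4 \cdot 10 = -8 + 2 \cdot 40 = -8 + 80 = 72$)
$H{\left(Y \right)} = \frac{82}{Y}$
$\frac{1}{H{\left(g{\left(-2,-16 \right)} \right)} + J} = \frac{1}{\frac{82}{72} + 18525} = \frac{1}{82 \cdot \frac{1}{72} + 18525} = \frac{1}{\frac{41}{36} + 18525} = \frac{1}{\frac{666941}{36}} = \frac{36}{666941}$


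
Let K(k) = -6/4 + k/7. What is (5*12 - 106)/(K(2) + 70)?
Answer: -644/963 ≈ -0.66874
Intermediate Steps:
K(k) = -3/2 + k/7 (K(k) = -6*1/4 + k*(1/7) = -3/2 + k/7)
(5*12 - 106)/(K(2) + 70) = (5*12 - 106)/((-3/2 + (1/7)*2) + 70) = (60 - 106)/((-3/2 + 2/7) + 70) = -46/(-17/14 + 70) = -46/963/14 = -46*14/963 = -644/963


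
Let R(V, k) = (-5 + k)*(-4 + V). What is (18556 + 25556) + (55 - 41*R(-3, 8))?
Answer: 45028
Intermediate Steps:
(18556 + 25556) + (55 - 41*R(-3, 8)) = (18556 + 25556) + (55 - 41*(20 - 5*(-3) - 4*8 - 3*8)) = 44112 + (55 - 41*(20 + 15 - 32 - 24)) = 44112 + (55 - 41*(-21)) = 44112 + (55 + 861) = 44112 + 916 = 45028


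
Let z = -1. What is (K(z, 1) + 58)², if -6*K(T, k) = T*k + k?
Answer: 3364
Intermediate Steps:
K(T, k) = -k/6 - T*k/6 (K(T, k) = -(T*k + k)/6 = -(k + T*k)/6 = -k/6 - T*k/6)
(K(z, 1) + 58)² = (-⅙*1*(1 - 1) + 58)² = (-⅙*1*0 + 58)² = (0 + 58)² = 58² = 3364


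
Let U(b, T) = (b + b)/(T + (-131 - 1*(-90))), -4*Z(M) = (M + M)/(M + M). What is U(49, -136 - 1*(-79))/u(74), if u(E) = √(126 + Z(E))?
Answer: -2*√503/503 ≈ -0.089176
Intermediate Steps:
Z(M) = -¼ (Z(M) = -(M + M)/(4*(M + M)) = -2*M/(4*(2*M)) = -2*M*1/(2*M)/4 = -¼*1 = -¼)
U(b, T) = 2*b/(-41 + T) (U(b, T) = (2*b)/(T + (-131 + 90)) = (2*b)/(T - 41) = (2*b)/(-41 + T) = 2*b/(-41 + T))
u(E) = √503/2 (u(E) = √(126 - ¼) = √(503/4) = √503/2)
U(49, -136 - 1*(-79))/u(74) = (2*49/(-41 + (-136 - 1*(-79))))/((√503/2)) = (2*49/(-41 + (-136 + 79)))*(2*√503/503) = (2*49/(-41 - 57))*(2*√503/503) = (2*49/(-98))*(2*√503/503) = (2*49*(-1/98))*(2*√503/503) = -2*√503/503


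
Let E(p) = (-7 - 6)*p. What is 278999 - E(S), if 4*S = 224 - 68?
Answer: 279506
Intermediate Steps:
S = 39 (S = (224 - 68)/4 = (¼)*156 = 39)
E(p) = -13*p
278999 - E(S) = 278999 - (-13)*39 = 278999 - 1*(-507) = 278999 + 507 = 279506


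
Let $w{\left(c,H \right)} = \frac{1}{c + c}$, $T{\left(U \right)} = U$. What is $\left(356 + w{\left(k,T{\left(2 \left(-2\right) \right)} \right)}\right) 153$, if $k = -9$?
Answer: $\frac{108919}{2} \approx 54460.0$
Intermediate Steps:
$w{\left(c,H \right)} = \frac{1}{2 c}$
$\left(356 + w{\left(k,T{\left(2 \left(-2\right) \right)} \right)}\right) 153 = \left(356 + \frac{1}{2 \left(-9\right)}\right) 153 = \left(356 + \frac{1}{2} \left(- \frac{1}{9}\right)\right) 153 = \left(356 - \frac{1}{18}\right) 153 = \frac{6407}{18} \cdot 153 = \frac{108919}{2}$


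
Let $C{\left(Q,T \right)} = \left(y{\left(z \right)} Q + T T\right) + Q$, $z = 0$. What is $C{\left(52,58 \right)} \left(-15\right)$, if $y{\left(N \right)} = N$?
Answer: $-51240$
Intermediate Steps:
$C{\left(Q,T \right)} = Q + T^{2}$ ($C{\left(Q,T \right)} = \left(0 Q + T T\right) + Q = \left(0 + T^{2}\right) + Q = T^{2} + Q = Q + T^{2}$)
$C{\left(52,58 \right)} \left(-15\right) = \left(52 + 58^{2}\right) \left(-15\right) = \left(52 + 3364\right) \left(-15\right) = 3416 \left(-15\right) = -51240$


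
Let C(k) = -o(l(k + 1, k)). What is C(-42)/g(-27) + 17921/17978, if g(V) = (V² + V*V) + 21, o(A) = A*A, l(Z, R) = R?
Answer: -1736011/8863154 ≈ -0.19587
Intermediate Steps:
o(A) = A²
C(k) = -k²
g(V) = 21 + 2*V² (g(V) = (V² + V²) + 21 = 2*V² + 21 = 21 + 2*V²)
C(-42)/g(-27) + 17921/17978 = (-1*(-42)²)/(21 + 2*(-27)²) + 17921/17978 = (-1*1764)/(21 + 2*729) + 17921*(1/17978) = -1764/(21 + 1458) + 17921/17978 = -1764/1479 + 17921/17978 = -1764*1/1479 + 17921/17978 = -588/493 + 17921/17978 = -1736011/8863154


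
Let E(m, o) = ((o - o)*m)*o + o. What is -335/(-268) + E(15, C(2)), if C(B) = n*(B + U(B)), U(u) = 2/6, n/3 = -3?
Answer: -79/4 ≈ -19.750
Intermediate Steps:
n = -9 (n = 3*(-3) = -9)
U(u) = ⅓ (U(u) = 2*(⅙) = ⅓)
C(B) = -3 - 9*B (C(B) = -9*(B + ⅓) = -9*(⅓ + B) = -3 - 9*B)
E(m, o) = o (E(m, o) = (0*m)*o + o = 0*o + o = 0 + o = o)
-335/(-268) + E(15, C(2)) = -335/(-268) + (-3 - 9*2) = -335*(-1/268) + (-3 - 18) = 5/4 - 21 = -79/4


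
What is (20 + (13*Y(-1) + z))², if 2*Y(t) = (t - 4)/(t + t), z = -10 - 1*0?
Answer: 11025/16 ≈ 689.06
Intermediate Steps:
z = -10 (z = -10 + 0 = -10)
Y(t) = (-4 + t)/(4*t) (Y(t) = ((t - 4)/(t + t))/2 = ((-4 + t)/((2*t)))/2 = ((-4 + t)*(1/(2*t)))/2 = ((-4 + t)/(2*t))/2 = (-4 + t)/(4*t))
(20 + (13*Y(-1) + z))² = (20 + (13*((¼)*(-4 - 1)/(-1)) - 10))² = (20 + (13*((¼)*(-1)*(-5)) - 10))² = (20 + (13*(5/4) - 10))² = (20 + (65/4 - 10))² = (20 + 25/4)² = (105/4)² = 11025/16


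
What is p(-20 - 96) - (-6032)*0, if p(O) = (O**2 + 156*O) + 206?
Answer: -4434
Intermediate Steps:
p(O) = 206 + O**2 + 156*O
p(-20 - 96) - (-6032)*0 = (206 + (-20 - 96)**2 + 156*(-20 - 96)) - (-6032)*0 = (206 + (-116)**2 + 156*(-116)) - 1*0 = (206 + 13456 - 18096) + 0 = -4434 + 0 = -4434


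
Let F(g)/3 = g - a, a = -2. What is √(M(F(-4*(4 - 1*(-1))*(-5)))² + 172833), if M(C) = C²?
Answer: √8767873329 ≈ 93637.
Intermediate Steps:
F(g) = 6 + 3*g (F(g) = 3*(g - 1*(-2)) = 3*(g + 2) = 3*(2 + g) = 6 + 3*g)
√(M(F(-4*(4 - 1*(-1))*(-5)))² + 172833) = √(((6 + 3*(-4*(4 - 1*(-1))*(-5)))²)² + 172833) = √(((6 + 3*(-4*(4 + 1)*(-5)))²)² + 172833) = √(((6 + 3*(-4*5*(-5)))²)² + 172833) = √(((6 + 3*(-20*(-5)))²)² + 172833) = √(((6 + 3*100)²)² + 172833) = √(((6 + 300)²)² + 172833) = √((306²)² + 172833) = √(93636² + 172833) = √(8767700496 + 172833) = √8767873329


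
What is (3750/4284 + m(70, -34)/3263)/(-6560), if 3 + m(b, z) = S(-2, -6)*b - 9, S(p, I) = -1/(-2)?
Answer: -2055797/15283369920 ≈ -0.00013451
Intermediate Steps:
S(p, I) = 1/2 (S(p, I) = -1*(-1/2) = 1/2)
m(b, z) = -12 + b/2 (m(b, z) = -3 + (b/2 - 9) = -3 + (-9 + b/2) = -12 + b/2)
(3750/4284 + m(70, -34)/3263)/(-6560) = (3750/4284 + (-12 + (1/2)*70)/3263)/(-6560) = (3750*(1/4284) + (-12 + 35)*(1/3263))*(-1/6560) = (625/714 + 23*(1/3263))*(-1/6560) = (625/714 + 23/3263)*(-1/6560) = (2055797/2329782)*(-1/6560) = -2055797/15283369920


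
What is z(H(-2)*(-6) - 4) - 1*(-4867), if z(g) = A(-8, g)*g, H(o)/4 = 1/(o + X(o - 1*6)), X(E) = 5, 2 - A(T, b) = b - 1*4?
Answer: 4651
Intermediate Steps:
A(T, b) = 6 - b (A(T, b) = 2 - (b - 1*4) = 2 - (b - 4) = 2 - (-4 + b) = 2 + (4 - b) = 6 - b)
H(o) = 4/(5 + o) (H(o) = 4/(o + 5) = 4/(5 + o))
z(g) = g*(6 - g) (z(g) = (6 - g)*g = g*(6 - g))
z(H(-2)*(-6) - 4) - 1*(-4867) = ((4/(5 - 2))*(-6) - 4)*(6 - ((4/(5 - 2))*(-6) - 4)) - 1*(-4867) = ((4/3)*(-6) - 4)*(6 - ((4/3)*(-6) - 4)) + 4867 = (-8 - 4)*(6 - (-8 - 4)) + 4867 = -12*(6 - 1*(-12)) + 4867 = -12*(6 + 12) + 4867 = -12*18 + 4867 = -216 + 4867 = 4651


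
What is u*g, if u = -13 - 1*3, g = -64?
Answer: 1024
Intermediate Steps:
u = -16 (u = -13 - 3 = -16)
u*g = -16*(-64) = 1024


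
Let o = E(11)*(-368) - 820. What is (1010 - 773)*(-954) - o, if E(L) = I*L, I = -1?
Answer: -229326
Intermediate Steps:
E(L) = -L
o = 3228 (o = -1*11*(-368) - 820 = -11*(-368) - 820 = 4048 - 820 = 3228)
(1010 - 773)*(-954) - o = (1010 - 773)*(-954) - 1*3228 = 237*(-954) - 3228 = -226098 - 3228 = -229326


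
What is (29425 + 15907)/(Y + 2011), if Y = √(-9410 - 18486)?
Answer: 91162652/4072017 - 90664*I*√6974/4072017 ≈ 22.388 - 1.8594*I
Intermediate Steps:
Y = 2*I*√6974 (Y = √(-27896) = 2*I*√6974 ≈ 167.02*I)
(29425 + 15907)/(Y + 2011) = (29425 + 15907)/(2*I*√6974 + 2011) = 45332/(2011 + 2*I*√6974)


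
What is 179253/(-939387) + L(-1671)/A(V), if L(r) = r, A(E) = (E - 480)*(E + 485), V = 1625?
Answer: -144878667009/756504007550 ≈ -0.19151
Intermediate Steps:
A(E) = (-480 + E)*(485 + E)
179253/(-939387) + L(-1671)/A(V) = 179253/(-939387) - 1671/(-232800 + 1625**2 + 5*1625) = 179253*(-1/939387) - 1671/(-232800 + 2640625 + 8125) = -59751/313129 - 1671/2415950 = -144878667009/756504007550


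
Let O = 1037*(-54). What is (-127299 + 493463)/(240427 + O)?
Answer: 366164/184429 ≈ 1.9854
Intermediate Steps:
O = -55998
(-127299 + 493463)/(240427 + O) = (-127299 + 493463)/(240427 - 55998) = 366164/184429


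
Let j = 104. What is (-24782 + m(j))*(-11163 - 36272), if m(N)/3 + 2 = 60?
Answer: 1167280480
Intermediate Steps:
m(N) = 174 (m(N) = -6 + 3*60 = -6 + 180 = 174)
(-24782 + m(j))*(-11163 - 36272) = (-24782 + 174)*(-11163 - 36272) = -24608*(-47435) = 1167280480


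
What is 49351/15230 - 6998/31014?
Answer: 711996187/236171610 ≈ 3.0147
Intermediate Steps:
49351/15230 - 6998/31014 = 49351*(1/15230) - 6998*1/31014 = 49351/15230 - 3499/15507 = 711996187/236171610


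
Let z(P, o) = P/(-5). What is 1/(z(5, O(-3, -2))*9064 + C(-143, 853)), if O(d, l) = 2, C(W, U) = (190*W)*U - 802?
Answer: -1/23185876 ≈ -4.3130e-8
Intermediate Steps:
C(W, U) = -802 + 190*U*W (C(W, U) = 190*U*W - 802 = -802 + 190*U*W)
z(P, o) = -P/5 (z(P, o) = P*(-⅕) = -P/5)
1/(z(5, O(-3, -2))*9064 + C(-143, 853)) = 1/(-⅕*5*9064 + (-802 + 190*853*(-143))) = 1/(-1*9064 + (-802 - 23176010)) = 1/(-9064 - 23176812) = 1/(-23185876) = -1/23185876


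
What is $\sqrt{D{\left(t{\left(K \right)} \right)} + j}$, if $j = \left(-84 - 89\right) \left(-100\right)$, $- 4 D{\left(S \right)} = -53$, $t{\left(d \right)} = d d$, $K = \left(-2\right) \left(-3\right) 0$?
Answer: $\frac{\sqrt{69253}}{2} \approx 131.58$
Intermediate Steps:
$K = 0$ ($K = 6 \cdot 0 = 0$)
$t{\left(d \right)} = d^{2}$
$D{\left(S \right)} = \frac{53}{4}$ ($D{\left(S \right)} = \left(- \frac{1}{4}\right) \left(-53\right) = \frac{53}{4}$)
$j = 17300$ ($j = \left(-173\right) \left(-100\right) = 17300$)
$\sqrt{D{\left(t{\left(K \right)} \right)} + j} = \sqrt{\frac{53}{4} + 17300} = \sqrt{\frac{69253}{4}} = \frac{\sqrt{69253}}{2}$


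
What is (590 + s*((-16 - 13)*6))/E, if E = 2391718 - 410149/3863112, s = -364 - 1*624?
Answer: 666394546224/9239474096267 ≈ 0.072125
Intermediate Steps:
s = -988 (s = -364 - 624 = -988)
E = 9239474096267/3863112 (E = 2391718 - 410149*1/3863112 = 2391718 - 410149/3863112 = 9239474096267/3863112 ≈ 2.3917e+6)
(590 + s*((-16 - 13)*6))/E = (590 - 988*(-16 - 13)*6)/(9239474096267/3863112) = (590 - (-28652)*6)*(3863112/9239474096267) = (590 - 988*(-174))*(3863112/9239474096267) = (590 + 171912)*(3863112/9239474096267) = 172502*(3863112/9239474096267) = 666394546224/9239474096267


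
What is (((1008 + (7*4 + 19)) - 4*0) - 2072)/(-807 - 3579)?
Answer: 339/1462 ≈ 0.23187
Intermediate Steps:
(((1008 + (7*4 + 19)) - 4*0) - 2072)/(-807 - 3579) = (((1008 + (28 + 19)) + 0) - 2072)/(-4386) = (((1008 + 47) + 0) - 2072)*(-1/4386) = ((1055 + 0) - 2072)*(-1/4386) = (1055 - 2072)*(-1/4386) = -1017*(-1/4386) = 339/1462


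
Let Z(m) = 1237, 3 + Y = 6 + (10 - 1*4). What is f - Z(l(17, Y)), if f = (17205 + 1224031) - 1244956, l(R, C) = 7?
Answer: -4957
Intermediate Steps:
Y = 9 (Y = -3 + (6 + (10 - 1*4)) = -3 + (6 + (10 - 4)) = -3 + (6 + 6) = -3 + 12 = 9)
f = -3720 (f = 1241236 - 1244956 = -3720)
f - Z(l(17, Y)) = -3720 - 1*1237 = -3720 - 1237 = -4957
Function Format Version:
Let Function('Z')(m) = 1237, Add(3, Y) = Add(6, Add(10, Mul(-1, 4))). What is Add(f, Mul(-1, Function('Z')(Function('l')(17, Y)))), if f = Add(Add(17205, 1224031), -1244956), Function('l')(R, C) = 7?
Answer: -4957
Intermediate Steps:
Y = 9 (Y = Add(-3, Add(6, Add(10, Mul(-1, 4)))) = Add(-3, Add(6, Add(10, -4))) = Add(-3, Add(6, 6)) = Add(-3, 12) = 9)
f = -3720 (f = Add(1241236, -1244956) = -3720)
Add(f, Mul(-1, Function('Z')(Function('l')(17, Y)))) = Add(-3720, Mul(-1, 1237)) = Add(-3720, -1237) = -4957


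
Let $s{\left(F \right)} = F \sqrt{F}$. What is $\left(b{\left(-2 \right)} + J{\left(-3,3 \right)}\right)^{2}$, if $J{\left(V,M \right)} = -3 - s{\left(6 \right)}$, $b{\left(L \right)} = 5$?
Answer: $220 - 24 \sqrt{6} \approx 161.21$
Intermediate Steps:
$s{\left(F \right)} = F^{\frac{3}{2}}$
$J{\left(V,M \right)} = -3 - 6 \sqrt{6}$ ($J{\left(V,M \right)} = -3 - 6^{\frac{3}{2}} = -3 - 6 \sqrt{6}$)
$\left(b{\left(-2 \right)} + J{\left(-3,3 \right)}\right)^{2} = \left(5 - \left(3 + 6 \sqrt{6}\right)\right)^{2} = \left(2 - 6 \sqrt{6}\right)^{2}$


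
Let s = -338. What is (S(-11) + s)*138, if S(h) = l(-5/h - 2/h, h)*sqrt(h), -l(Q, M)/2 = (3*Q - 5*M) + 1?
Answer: -46644 - 175812*I*sqrt(11)/11 ≈ -46644.0 - 53009.0*I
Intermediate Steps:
l(Q, M) = -2 - 6*Q + 10*M (l(Q, M) = -2*((3*Q - 5*M) + 1) = -2*((-5*M + 3*Q) + 1) = -2*(1 - 5*M + 3*Q) = -2 - 6*Q + 10*M)
S(h) = sqrt(h)*(-2 + 10*h + 42/h) (S(h) = (-2 - 6*(-5/h - 2/h) + 10*h)*sqrt(h) = (-2 - (-42)/h + 10*h)*sqrt(h) = (-2 + 42/h + 10*h)*sqrt(h) = (-2 + 10*h + 42/h)*sqrt(h) = sqrt(h)*(-2 + 10*h + 42/h))
(S(-11) + s)*138 = (2*(21 - 1*(-11)*(1 - 5*(-11)))/sqrt(-11) - 338)*138 = (2*(-I*sqrt(11)/11)*(21 - 1*(-11)*(1 + 55)) - 338)*138 = (2*(-I*sqrt(11)/11)*(21 - 1*(-11)*56) - 338)*138 = (2*(-I*sqrt(11)/11)*(21 + 616) - 338)*138 = (2*(-I*sqrt(11)/11)*637 - 338)*138 = (-1274*I*sqrt(11)/11 - 338)*138 = (-338 - 1274*I*sqrt(11)/11)*138 = -46644 - 175812*I*sqrt(11)/11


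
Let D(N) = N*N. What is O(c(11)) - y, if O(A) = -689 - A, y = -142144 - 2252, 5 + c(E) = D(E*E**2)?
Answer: -1627849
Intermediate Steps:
D(N) = N**2
c(E) = -5 + E**6 (c(E) = -5 + (E*E**2)**2 = -5 + (E**3)**2 = -5 + E**6)
y = -144396
O(c(11)) - y = (-689 - (-5 + 11**6)) - 1*(-144396) = (-689 - (-5 + 1771561)) + 144396 = (-689 - 1*1771556) + 144396 = (-689 - 1771556) + 144396 = -1772245 + 144396 = -1627849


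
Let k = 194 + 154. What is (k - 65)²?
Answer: 80089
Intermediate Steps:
k = 348
(k - 65)² = (348 - 65)² = 283² = 80089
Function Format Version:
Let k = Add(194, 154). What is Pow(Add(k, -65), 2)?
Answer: 80089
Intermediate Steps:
k = 348
Pow(Add(k, -65), 2) = Pow(Add(348, -65), 2) = Pow(283, 2) = 80089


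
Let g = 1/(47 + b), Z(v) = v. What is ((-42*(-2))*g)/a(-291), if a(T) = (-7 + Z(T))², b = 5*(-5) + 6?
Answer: 3/88804 ≈ 3.3782e-5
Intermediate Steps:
b = -19 (b = -25 + 6 = -19)
a(T) = (-7 + T)²
g = 1/28 (g = 1/(47 - 19) = 1/28 ≈ 0.035714)
((-42*(-2))*g)/a(-291) = (-42*(-2)*(1/28))/((-7 - 291)²) = (84*(1/28))/((-298)²) = 3/88804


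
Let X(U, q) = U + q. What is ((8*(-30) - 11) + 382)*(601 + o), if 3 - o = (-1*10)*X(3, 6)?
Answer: 90914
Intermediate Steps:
o = 93 (o = 3 - (-1*10)*(3 + 6) = 3 - (-10)*9 = 3 - 1*(-90) = 3 + 90 = 93)
((8*(-30) - 11) + 382)*(601 + o) = ((8*(-30) - 11) + 382)*(601 + 93) = ((-240 - 11) + 382)*694 = (-251 + 382)*694 = 131*694 = 90914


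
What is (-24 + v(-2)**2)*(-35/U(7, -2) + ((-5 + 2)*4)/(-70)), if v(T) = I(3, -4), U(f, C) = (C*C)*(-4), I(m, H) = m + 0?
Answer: -3963/112 ≈ -35.384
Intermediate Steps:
I(m, H) = m
U(f, C) = -4*C**2 (U(f, C) = C**2*(-4) = -4*C**2)
v(T) = 3
(-24 + v(-2)**2)*(-35/U(7, -2) + ((-5 + 2)*4)/(-70)) = (-24 + 3**2)*(-35/((-4*(-2)**2)) + ((-5 + 2)*4)/(-70)) = (-24 + 9)*(-35/((-4*4)) - 3*4*(-1/70)) = -15*(-35/(-16) - 12*(-1/70)) = -15*(-35*(-1/16) + 6/35) = -15*(35/16 + 6/35) = -15*1321/560 = -3963/112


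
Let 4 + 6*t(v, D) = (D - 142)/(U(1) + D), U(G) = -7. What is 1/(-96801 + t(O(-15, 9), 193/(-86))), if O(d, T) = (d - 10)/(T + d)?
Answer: -106/10260701 ≈ -1.0331e-5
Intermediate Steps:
O(d, T) = (-10 + d)/(T + d)
t(v, D) = -⅔ + (-142 + D)/(6*(-7 + D)) (t(v, D) = -⅔ + ((D - 142)/(-7 + D))/6 = -⅔ + ((-142 + D)/(-7 + D))/6 = -⅔ + (-142 + D)/(6*(-7 + D)))
1/(-96801 + t(O(-15, 9), 193/(-86))) = 1/(-96801 + (-38 - 193/(-86))/(2*(-7 + 193/(-86)))) = 1/(-96801 + (-38 - 193*(-1)/86)/(2*(-7 + 193*(-1/86)))) = 1/(-96801 + (-38 - 1*(-193/86))/(2*(-7 - 193/86))) = 1/(-96801 + (-38 + 193/86)/(2*(-795/86))) = 1/(-96801 + (½)*(-86/795)*(-3075/86)) = 1/(-96801 + 205/106) = 1/(-10260701/106) = -106/10260701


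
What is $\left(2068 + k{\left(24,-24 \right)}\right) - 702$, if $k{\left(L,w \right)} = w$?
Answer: $1342$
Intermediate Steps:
$\left(2068 + k{\left(24,-24 \right)}\right) - 702 = \left(2068 - 24\right) - 702 = 2044 - 702 = 1342$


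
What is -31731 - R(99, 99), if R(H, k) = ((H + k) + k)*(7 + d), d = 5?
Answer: -35295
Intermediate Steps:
R(H, k) = 12*H + 24*k (R(H, k) = ((H + k) + k)*(7 + 5) = (H + 2*k)*12 = 12*H + 24*k)
-31731 - R(99, 99) = -31731 - (12*99 + 24*99) = -31731 - (1188 + 2376) = -31731 - 1*3564 = -31731 - 3564 = -35295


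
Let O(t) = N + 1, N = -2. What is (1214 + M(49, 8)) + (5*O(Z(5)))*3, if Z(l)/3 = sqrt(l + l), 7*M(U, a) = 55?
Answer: 8448/7 ≈ 1206.9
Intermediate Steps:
M(U, a) = 55/7 (M(U, a) = (1/7)*55 = 55/7)
Z(l) = 3*sqrt(2)*sqrt(l) (Z(l) = 3*sqrt(l + l) = 3*sqrt(2*l) = 3*(sqrt(2)*sqrt(l)) = 3*sqrt(2)*sqrt(l))
O(t) = -1 (O(t) = -2 + 1 = -1)
(1214 + M(49, 8)) + (5*O(Z(5)))*3 = (1214 + 55/7) + (5*(-1))*3 = 8553/7 - 5*3 = 8553/7 - 15 = 8448/7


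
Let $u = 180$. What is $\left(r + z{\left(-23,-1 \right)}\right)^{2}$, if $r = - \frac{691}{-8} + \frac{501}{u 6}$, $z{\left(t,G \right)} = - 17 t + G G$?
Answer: $\frac{7428888481}{32400} \approx 2.2929 \cdot 10^{5}$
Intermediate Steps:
$z{\left(t,G \right)} = G^{2} - 17 t$ ($z{\left(t,G \right)} = - 17 t + G^{2} = G^{2} - 17 t$)
$r = \frac{15631}{180}$ ($r = - \frac{691}{-8} + \frac{501}{180 \cdot 6} = \left(-691\right) \left(- \frac{1}{8}\right) + \frac{501}{1080} = \frac{691}{8} + 501 \cdot \frac{1}{1080} = \frac{691}{8} + \frac{167}{360} = \frac{15631}{180} \approx 86.839$)
$\left(r + z{\left(-23,-1 \right)}\right)^{2} = \left(\frac{15631}{180} + \left(\left(-1\right)^{2} - -391\right)\right)^{2} = \left(\frac{15631}{180} + \left(1 + 391\right)\right)^{2} = \left(\frac{15631}{180} + 392\right)^{2} = \left(\frac{86191}{180}\right)^{2} = \frac{7428888481}{32400}$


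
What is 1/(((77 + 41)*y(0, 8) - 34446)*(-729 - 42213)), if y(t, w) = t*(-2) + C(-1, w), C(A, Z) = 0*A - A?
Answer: 1/1474112976 ≈ 6.7837e-10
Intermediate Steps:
C(A, Z) = -A (C(A, Z) = 0 - A = -A)
y(t, w) = 1 - 2*t (y(t, w) = t*(-2) - 1*(-1) = -2*t + 1 = 1 - 2*t)
1/(((77 + 41)*y(0, 8) - 34446)*(-729 - 42213)) = 1/(((77 + 41)*(1 - 2*0) - 34446)*(-729 - 42213)) = 1/((118*(1 + 0) - 34446)*(-42942)) = 1/((118*1 - 34446)*(-42942)) = 1/((118 - 34446)*(-42942)) = 1/(-34328*(-42942)) = 1/1474112976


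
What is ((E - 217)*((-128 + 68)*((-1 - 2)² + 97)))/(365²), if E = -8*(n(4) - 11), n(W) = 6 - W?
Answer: 36888/5329 ≈ 6.9221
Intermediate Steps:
E = 72 (E = -8*((6 - 1*4) - 11) = -8*((6 - 4) - 11) = -8*(2 - 11) = -8*(-9) = 72)
((E - 217)*((-128 + 68)*((-1 - 2)² + 97)))/(365²) = ((72 - 217)*((-128 + 68)*((-1 - 2)² + 97)))/(365²) = -(-8700)*((-3)² + 97)/133225 = -(-8700)*(9 + 97)*(1/133225) = -(-8700)*106*(1/133225) = -145*(-6360)*(1/133225) = 922200*(1/133225) = 36888/5329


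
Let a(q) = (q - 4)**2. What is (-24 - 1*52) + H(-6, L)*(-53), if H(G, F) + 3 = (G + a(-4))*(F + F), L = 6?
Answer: -36805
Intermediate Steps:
a(q) = (-4 + q)**2
H(G, F) = -3 + 2*F*(64 + G) (H(G, F) = -3 + (G + (-4 - 4)**2)*(F + F) = -3 + (G + (-8)**2)*(2*F) = -3 + (G + 64)*(2*F) = -3 + (64 + G)*(2*F) = -3 + 2*F*(64 + G))
(-24 - 1*52) + H(-6, L)*(-53) = (-24 - 1*52) + (-3 + 128*6 + 2*6*(-6))*(-53) = (-24 - 52) + (-3 + 768 - 72)*(-53) = -76 + 693*(-53) = -76 - 36729 = -36805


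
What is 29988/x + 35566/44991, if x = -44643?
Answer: 79527610/669511071 ≈ 0.11878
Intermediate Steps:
29988/x + 35566/44991 = 29988/(-44643) + 35566/44991 = 29988*(-1/44643) + 35566*(1/44991) = -9996/14881 + 35566/44991 = 79527610/669511071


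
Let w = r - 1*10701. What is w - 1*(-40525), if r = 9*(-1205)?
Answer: 18979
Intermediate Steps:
r = -10845
w = -21546 (w = -10845 - 1*10701 = -10845 - 10701 = -21546)
w - 1*(-40525) = -21546 - 1*(-40525) = -21546 + 40525 = 18979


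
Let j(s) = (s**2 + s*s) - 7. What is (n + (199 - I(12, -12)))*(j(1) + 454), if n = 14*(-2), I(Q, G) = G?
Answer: 82167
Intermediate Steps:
j(s) = -7 + 2*s**2 (j(s) = (s**2 + s**2) - 7 = 2*s**2 - 7 = -7 + 2*s**2)
n = -28
(n + (199 - I(12, -12)))*(j(1) + 454) = (-28 + (199 - 1*(-12)))*((-7 + 2*1**2) + 454) = (-28 + (199 + 12))*((-7 + 2*1) + 454) = (-28 + 211)*((-7 + 2) + 454) = 183*(-5 + 454) = 183*449 = 82167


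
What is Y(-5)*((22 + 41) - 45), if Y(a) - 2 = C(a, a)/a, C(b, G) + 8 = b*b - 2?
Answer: -18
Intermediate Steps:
C(b, G) = -10 + b² (C(b, G) = -8 + (b*b - 2) = -8 + (b² - 2) = -8 + (-2 + b²) = -10 + b²)
Y(a) = 2 + (-10 + a²)/a
Y(-5)*((22 + 41) - 45) = (2 - 5 - 10/(-5))*((22 + 41) - 45) = (2 - 5 - 10*(-⅕))*(63 - 45) = (2 - 5 + 2)*18 = -1*18 = -18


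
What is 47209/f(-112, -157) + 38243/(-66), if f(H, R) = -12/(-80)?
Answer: 6911239/22 ≈ 3.1415e+5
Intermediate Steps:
f(H, R) = 3/20 (f(H, R) = -12*(-1/80) = 3/20)
47209/f(-112, -157) + 38243/(-66) = 47209/(3/20) + 38243/(-66) = 47209*(20/3) + 38243*(-1/66) = 944180/3 - 38243/66 = 6911239/22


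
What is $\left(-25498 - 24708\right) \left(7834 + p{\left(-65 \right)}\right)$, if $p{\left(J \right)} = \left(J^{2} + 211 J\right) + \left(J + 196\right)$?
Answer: $76564150$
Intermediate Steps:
$p{\left(J \right)} = 196 + J^{2} + 212 J$ ($p{\left(J \right)} = \left(J^{2} + 211 J\right) + \left(196 + J\right) = 196 + J^{2} + 212 J$)
$\left(-25498 - 24708\right) \left(7834 + p{\left(-65 \right)}\right) = \left(-25498 - 24708\right) \left(7834 + \left(196 + \left(-65\right)^{2} + 212 \left(-65\right)\right)\right) = - 50206 \left(7834 + \left(196 + 4225 - 13780\right)\right) = - 50206 \left(7834 - 9359\right) = \left(-50206\right) \left(-1525\right) = 76564150$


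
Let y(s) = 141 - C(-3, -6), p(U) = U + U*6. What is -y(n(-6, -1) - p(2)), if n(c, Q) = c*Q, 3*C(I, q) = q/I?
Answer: -421/3 ≈ -140.33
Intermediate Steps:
C(I, q) = q/(3*I) (C(I, q) = (q/I)/3 = q/(3*I))
p(U) = 7*U (p(U) = U + 6*U = 7*U)
n(c, Q) = Q*c
y(s) = 421/3 (y(s) = 141 - (-6)/(3*(-3)) = 141 - (-6)*(-1)/(3*3) = 141 - 1*⅔ = 141 - ⅔ = 421/3)
-y(n(-6, -1) - p(2)) = -1*421/3 = -421/3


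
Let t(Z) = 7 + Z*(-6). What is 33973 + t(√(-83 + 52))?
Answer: 33980 - 6*I*√31 ≈ 33980.0 - 33.407*I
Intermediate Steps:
t(Z) = 7 - 6*Z
33973 + t(√(-83 + 52)) = 33973 + (7 - 6*√(-83 + 52)) = 33973 + (7 - 6*I*√31) = 33980 - 6*I*√31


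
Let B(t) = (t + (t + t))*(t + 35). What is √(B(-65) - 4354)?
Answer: 2*√374 ≈ 38.678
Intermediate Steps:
B(t) = 3*t*(35 + t) (B(t) = (t + 2*t)*(35 + t) = (3*t)*(35 + t) = 3*t*(35 + t))
√(B(-65) - 4354) = √(3*(-65)*(35 - 65) - 4354) = √(3*(-65)*(-30) - 4354) = √(5850 - 4354) = √1496 = 2*√374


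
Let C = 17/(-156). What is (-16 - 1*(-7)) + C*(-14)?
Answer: -583/78 ≈ -7.4744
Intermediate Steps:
C = -17/156 (C = 17*(-1/156) = -17/156 ≈ -0.10897)
(-16 - 1*(-7)) + C*(-14) = (-16 - 1*(-7)) - 17/156*(-14) = (-16 + 7) + 119/78 = -9 + 119/78 = -583/78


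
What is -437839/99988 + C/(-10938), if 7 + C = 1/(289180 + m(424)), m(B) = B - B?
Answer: -115392051260489/26355593949160 ≈ -4.3783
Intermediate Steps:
m(B) = 0
C = -2024259/289180 (C = -7 + 1/(289180 + 0) = -7 + 1/289180 = -2024259/289180 ≈ -7.0000)
-437839/99988 + C/(-10938) = -437839/99988 - 2024259/289180/(-10938) = -437839*1/99988 - 2024259/289180*(-1/10938) = -437839/99988 + 674753/1054350280 = -115392051260489/26355593949160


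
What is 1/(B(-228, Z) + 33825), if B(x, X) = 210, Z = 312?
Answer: 1/34035 ≈ 2.9382e-5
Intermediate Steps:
1/(B(-228, Z) + 33825) = 1/(210 + 33825) = 1/34035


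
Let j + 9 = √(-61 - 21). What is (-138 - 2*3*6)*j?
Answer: 1566 - 174*I*√82 ≈ 1566.0 - 1575.6*I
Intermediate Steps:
j = -9 + I*√82 (j = -9 + √(-61 - 21) = -9 + √(-82) = -9 + I*√82 ≈ -9.0 + 9.0554*I)
(-138 - 2*3*6)*j = (-138 - 2*3*6)*(-9 + I*√82) = (-138 - 6*6)*(-9 + I*√82) = (-138 - 36)*(-9 + I*√82) = -174*(-9 + I*√82) = 1566 - 174*I*√82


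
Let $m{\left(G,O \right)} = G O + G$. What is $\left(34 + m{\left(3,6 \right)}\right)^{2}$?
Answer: $3025$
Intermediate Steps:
$m{\left(G,O \right)} = G + G O$
$\left(34 + m{\left(3,6 \right)}\right)^{2} = \left(34 + 3 \left(1 + 6\right)\right)^{2} = \left(34 + 3 \cdot 7\right)^{2} = \left(34 + 21\right)^{2} = 55^{2} = 3025$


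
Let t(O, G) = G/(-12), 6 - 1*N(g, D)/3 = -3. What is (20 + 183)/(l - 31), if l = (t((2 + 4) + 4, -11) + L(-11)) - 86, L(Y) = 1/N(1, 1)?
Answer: -21924/12533 ≈ -1.7493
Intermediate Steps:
N(g, D) = 27 (N(g, D) = 18 - 3*(-3) = 18 + 9 = 27)
L(Y) = 1/27
t(O, G) = -G/12 (t(O, G) = G*(-1/12) = -G/12)
l = -9185/108 (l = (-1/12*(-11) + 1/27) - 86 = (11/12 + 1/27) - 86 = 103/108 - 86 = -9185/108 ≈ -85.046)
(20 + 183)/(l - 31) = (20 + 183)/(-9185/108 - 31) = 203/(-12533/108) = 203*(-108/12533) = -21924/12533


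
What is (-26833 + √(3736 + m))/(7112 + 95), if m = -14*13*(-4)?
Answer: -26833/7207 + 12*√31/7207 ≈ -3.7139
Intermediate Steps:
m = 728 (m = -182*(-4) = 728)
(-26833 + √(3736 + m))/(7112 + 95) = (-26833 + √(3736 + 728))/(7112 + 95) = (-26833 + √4464)/7207 = (-26833 + 12*√31)*(1/7207) = -26833/7207 + 12*√31/7207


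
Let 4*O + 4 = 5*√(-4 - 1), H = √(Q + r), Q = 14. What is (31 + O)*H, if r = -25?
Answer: -5*√55/4 + 30*I*√11 ≈ -9.2702 + 99.499*I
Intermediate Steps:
H = I*√11 (H = √(14 - 25) = √(-11) = I*√11 ≈ 3.3166*I)
O = -1 + 5*I*√5/4 (O = -1 + (5*√(-4 - 1))/4 = -1 + (5*√(-5))/4 = -1 + (5*(I*√5))/4 = -1 + (5*I*√5)/4 = -1 + 5*I*√5/4 ≈ -1.0 + 2.7951*I)
(31 + O)*H = (31 + (-1 + 5*I*√5/4))*(I*√11) = (30 + 5*I*√5/4)*(I*√11) = I*√11*(30 + 5*I*√5/4)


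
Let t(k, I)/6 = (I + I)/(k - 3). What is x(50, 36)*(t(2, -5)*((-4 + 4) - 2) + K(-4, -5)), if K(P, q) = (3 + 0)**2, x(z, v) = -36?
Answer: 3996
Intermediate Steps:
K(P, q) = 9 (K(P, q) = 3**2 = 9)
t(k, I) = 12*I/(-3 + k) (t(k, I) = 6*((I + I)/(k - 3)) = 6*((2*I)/(-3 + k)) = 6*(2*I/(-3 + k)) = 12*I/(-3 + k))
x(50, 36)*(t(2, -5)*((-4 + 4) - 2) + K(-4, -5)) = -36*((12*(-5)/(-3 + 2))*((-4 + 4) - 2) + 9) = -36*((12*(-5)/(-1))*(0 - 2) + 9) = -36*((12*(-5)*(-1))*(-2) + 9) = -36*(60*(-2) + 9) = -36*(-120 + 9) = -36*(-111) = 3996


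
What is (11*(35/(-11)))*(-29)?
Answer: 1015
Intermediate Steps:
(11*(35/(-11)))*(-29) = (11*(35*(-1/11)))*(-29) = (11*(-35/11))*(-29) = -35*(-29) = 1015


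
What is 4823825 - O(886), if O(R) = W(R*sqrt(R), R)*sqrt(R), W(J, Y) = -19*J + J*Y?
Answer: -675767707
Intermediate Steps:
O(R) = R**2*(-19 + R) (O(R) = ((R*sqrt(R))*(-19 + R))*sqrt(R) = (R**(3/2)*(-19 + R))*sqrt(R) = R**2*(-19 + R))
4823825 - O(886) = 4823825 - 886**2*(-19 + 886) = 4823825 - 784996*867 = 4823825 - 1*680591532 = 4823825 - 680591532 = -675767707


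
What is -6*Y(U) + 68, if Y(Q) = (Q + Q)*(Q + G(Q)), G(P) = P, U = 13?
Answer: -3988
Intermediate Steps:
Y(Q) = 4*Q² (Y(Q) = (Q + Q)*(Q + Q) = (2*Q)*(2*Q) = 4*Q²)
-6*Y(U) + 68 = -24*13² + 68 = -24*169 + 68 = -6*676 + 68 = -4056 + 68 = -3988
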